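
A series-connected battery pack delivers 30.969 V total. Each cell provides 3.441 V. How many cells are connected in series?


Rearranging: n = V_pack / V_cell = 30.969 / 3.441 = 9 cells

9


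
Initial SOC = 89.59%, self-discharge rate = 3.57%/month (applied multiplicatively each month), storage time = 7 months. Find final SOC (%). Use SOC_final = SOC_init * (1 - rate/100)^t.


Monthly retention factor = 1 - 3.57/100 = 0.9643
Over 7 months: factor^7 = 0.77533
SOC_final = 89.59 * 0.77533 = 69.46%

69.46%


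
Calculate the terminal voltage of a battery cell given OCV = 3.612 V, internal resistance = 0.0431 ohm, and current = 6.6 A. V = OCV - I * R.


V = OCV - I*R = 3.612 - 6.6 * 0.0431 = 3.328 V

3.328 V


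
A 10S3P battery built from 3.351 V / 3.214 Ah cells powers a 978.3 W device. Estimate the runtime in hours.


Step 1: E_pack = Ns * V_cell * Np * C_cell = 10 * 3.351 * 3 * 3.214 = 323.1 Wh
Step 2: t = E_pack / P = 323.1 / 978.3 = 0.3303 hr

0.3303 hr


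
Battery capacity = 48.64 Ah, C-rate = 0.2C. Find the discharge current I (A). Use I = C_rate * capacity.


I = C_rate * capacity = 0.2 * 48.64 = 9.728 A

9.728 A


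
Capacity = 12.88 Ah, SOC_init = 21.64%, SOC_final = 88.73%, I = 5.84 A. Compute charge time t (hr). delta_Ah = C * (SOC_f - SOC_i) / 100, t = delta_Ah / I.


delta_Ah = 12.88 * (88.73 - 21.64) / 100 = 8.6412 Ah
t = delta_Ah / I = 8.6412 / 5.84 = 1.480 hr

1.480 hr


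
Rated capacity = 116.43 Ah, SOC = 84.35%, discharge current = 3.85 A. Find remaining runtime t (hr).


Step 1: remaining = SOC/100 * C_total = 84.35/100 * 116.43 = 98.209 Ah
Step 2: t = remaining / I = 98.209 / 3.85 = 25.51 hr

25.51 hr


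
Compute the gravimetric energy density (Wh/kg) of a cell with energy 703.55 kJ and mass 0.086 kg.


Convert: E = 703.55 kJ = 195.43 Wh
ED = E / m = 195.43 / 0.086 = 2272 Wh/kg

2272 Wh/kg


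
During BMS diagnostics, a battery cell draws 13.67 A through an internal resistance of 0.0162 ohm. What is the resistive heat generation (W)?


I^2 = 186.87
Q = 186.87 * 0.0162 = 3.027 W

3.027 W


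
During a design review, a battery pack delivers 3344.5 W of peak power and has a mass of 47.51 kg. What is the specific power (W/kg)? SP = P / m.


SP = P / m = 3344.5 / 47.51 = 70.40 W/kg

70.40 W/kg


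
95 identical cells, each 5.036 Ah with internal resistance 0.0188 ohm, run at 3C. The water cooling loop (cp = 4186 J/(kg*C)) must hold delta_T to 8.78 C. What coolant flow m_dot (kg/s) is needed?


Step 1: I = 3 * 5.036 = 15.108 A
Step 2: Q_cell = I^2 * R = 15.108^2 * 0.0188 = 4.2911 W
Step 3: Q_total = 95 * 4.2911 = 407.65 W
Step 4: m_dot = Q_total / (cp * dT) = 407.65 / (4186 * 8.78) = 0.01109 kg/s

0.01109 kg/s


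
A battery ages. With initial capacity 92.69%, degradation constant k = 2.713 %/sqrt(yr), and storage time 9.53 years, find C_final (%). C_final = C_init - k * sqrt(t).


sqrt(t) = sqrt(9.53) = 3.0871
C_final = 92.69 - 2.713 * 3.0871 = 84.31%

84.31%


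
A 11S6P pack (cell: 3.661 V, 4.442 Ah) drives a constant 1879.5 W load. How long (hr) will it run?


Step 1: E_pack = Ns * V_cell * Np * C_cell = 11 * 3.661 * 6 * 4.442 = 1073.3 Wh
Step 2: t = E_pack / P = 1073.3 / 1879.5 = 0.5711 hr

0.5711 hr


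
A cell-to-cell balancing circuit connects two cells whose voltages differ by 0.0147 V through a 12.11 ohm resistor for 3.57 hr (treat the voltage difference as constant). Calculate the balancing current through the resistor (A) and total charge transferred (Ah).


First, Ohm's law: I_bal = 0.0147 V / 12.11 ohm = 0.0012139 A
Then Q = I * t = 0.0012139 A * 3.57 hr = 0.004334 Ah

I=0.0012139 A, Q=0.004334 Ah


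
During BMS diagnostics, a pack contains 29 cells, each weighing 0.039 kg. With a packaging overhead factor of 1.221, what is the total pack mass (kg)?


Cell mass sum = 29 * 0.039 = 1.131 kg
With overhead 1.221: m_pack = 1.131 * 1.221 = 1.381 kg

1.381 kg


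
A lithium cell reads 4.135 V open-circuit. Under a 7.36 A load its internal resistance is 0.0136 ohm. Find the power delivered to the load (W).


Step 1: V_terminal = OCV - I*R = 4.135 - 7.36 * 0.0136 = 4.0349 V
Step 2: P_out = V_terminal * I = 4.0349 * 7.36 = 29.70 W

29.70 W


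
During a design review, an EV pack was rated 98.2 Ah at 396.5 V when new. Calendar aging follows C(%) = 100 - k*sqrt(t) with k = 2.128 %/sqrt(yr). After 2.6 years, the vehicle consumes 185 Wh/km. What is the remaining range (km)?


Step 1: capacity retention = 100 - 2.128 * sqrt(2.6) = 100 - 2.128 * 1.6125 = 96.569%
Step 2: C_now = 98.2 * 96.569/100 = 94.831 Ah
Step 3: E_pack = V * C_now = 396.5 * 94.831 = 37600 Wh
Step 4: range = E_pack / consumption = 37600 / 185 = 203.2 km

203.2 km


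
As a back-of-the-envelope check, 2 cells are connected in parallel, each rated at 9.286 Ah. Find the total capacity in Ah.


C_total = 2 * 9.286 = 18.572 Ah

18.572 Ah


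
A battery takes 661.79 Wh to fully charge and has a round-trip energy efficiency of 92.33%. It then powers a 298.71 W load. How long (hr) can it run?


Step 1: E_discharge = eta/100 * E_charge = 92.33/100 * 661.79 = 611.03 Wh
Step 2: t = E_discharge / P = 611.03 / 298.71 = 2.046 hr

2.046 hr


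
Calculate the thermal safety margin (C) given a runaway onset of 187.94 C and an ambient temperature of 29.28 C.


margin = T_onset - T_ambient = 187.94 - 29.28 = 158.66 C

158.66 C


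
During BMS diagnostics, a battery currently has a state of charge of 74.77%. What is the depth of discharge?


Complement of SOC: DOD = 100% - 74.77% = 25.23%

25.23%


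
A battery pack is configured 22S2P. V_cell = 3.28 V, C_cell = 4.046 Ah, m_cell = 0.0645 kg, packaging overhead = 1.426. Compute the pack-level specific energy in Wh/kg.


Step 1: V_pack = 22 * 3.28 = 72.16 V
Step 2: C_pack = 2 * 4.046 = 8.092 Ah
Step 3: E_pack = V_pack * C_pack = 72.16 * 8.092 = 583.92 Wh
Step 4: m_pack = 22 * 2 * 0.0645 * 1.426 = 4.047 kg
Step 5: ED = E_pack / m_pack = 583.92 / 4.047 = 144.3 Wh/kg

144.3 Wh/kg


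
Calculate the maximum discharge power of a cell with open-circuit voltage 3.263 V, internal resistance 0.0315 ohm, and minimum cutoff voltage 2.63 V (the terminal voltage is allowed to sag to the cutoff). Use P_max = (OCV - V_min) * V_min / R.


dV = OCV - V_min = 0.633 V (so I_max = dV / R)
P_max = dV * V_min / R = 0.633 * 2.63 / 0.0315 = 52.85 W

52.85 W


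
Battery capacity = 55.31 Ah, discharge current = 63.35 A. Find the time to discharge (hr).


Runtime = 55.31 Ah / 63.35 A = 0.8731 hr

0.8731 hr


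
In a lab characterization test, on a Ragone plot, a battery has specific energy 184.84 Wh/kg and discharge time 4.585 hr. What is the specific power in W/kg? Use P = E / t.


Specific power = 184.84 Wh/kg / 4.585 hr = 40.31 W/kg

40.31 W/kg


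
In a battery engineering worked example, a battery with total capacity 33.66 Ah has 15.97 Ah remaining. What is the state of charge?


SOC = (remaining / total) * 100 = (15.97 / 33.66) * 100 = 47.45%

47.45%


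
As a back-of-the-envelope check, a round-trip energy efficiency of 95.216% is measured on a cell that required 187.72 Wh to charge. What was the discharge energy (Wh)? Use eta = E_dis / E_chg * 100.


E_dis = eta/100 * E_chg = 95.216/100 * 187.72 = 178.7 Wh

178.7 Wh


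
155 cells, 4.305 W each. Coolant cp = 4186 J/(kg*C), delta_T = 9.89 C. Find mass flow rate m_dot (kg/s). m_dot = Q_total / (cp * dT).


Q_total = 155 * 4.305 = 667.28 W
m_dot = Q_total / (cp * dT) = 667.28 / (4186 * 9.89) = 0.01612 kg/s

0.01612 kg/s


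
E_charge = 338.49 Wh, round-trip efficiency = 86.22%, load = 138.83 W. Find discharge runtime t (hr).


Step 1: E_discharge = eta/100 * E_charge = 86.22/100 * 338.49 = 291.85 Wh
Step 2: t = E_discharge / P = 291.85 / 138.83 = 2.102 hr

2.102 hr


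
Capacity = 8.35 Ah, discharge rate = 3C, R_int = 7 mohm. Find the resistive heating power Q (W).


Convert: R = 7 mohm = 0.007 ohm
Step 1: I = C_rate * capacity = 3 * 8.35 = 25.05 A
Step 2: Q = I^2 * R = 25.05^2 * 0.007 = 627.5 * 0.007 = 4.393 W

4.393 W


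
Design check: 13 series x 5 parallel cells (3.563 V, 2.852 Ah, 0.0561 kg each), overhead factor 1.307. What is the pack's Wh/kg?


Step 1: V_pack = 13 * 3.563 = 46.319 V
Step 2: C_pack = 5 * 2.852 = 14.26 Ah
Step 3: E_pack = V_pack * C_pack = 46.319 * 14.26 = 660.51 Wh
Step 4: m_pack = 13 * 5 * 0.0561 * 1.307 = 4.766 kg
Step 5: ED = E_pack / m_pack = 660.51 / 4.766 = 138.6 Wh/kg

138.6 Wh/kg


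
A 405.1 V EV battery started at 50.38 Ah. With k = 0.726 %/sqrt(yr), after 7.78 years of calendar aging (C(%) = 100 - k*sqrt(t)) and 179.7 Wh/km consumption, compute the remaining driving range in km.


Step 1: capacity retention = 100 - 0.726 * sqrt(7.78) = 100 - 0.726 * 2.7893 = 97.975%
Step 2: C_now = 50.38 * 97.975/100 = 49.36 Ah
Step 3: E_pack = V * C_now = 405.1 * 49.36 = 19996 Wh
Step 4: range = E_pack / consumption = 19996 / 179.7 = 111.3 km

111.3 km


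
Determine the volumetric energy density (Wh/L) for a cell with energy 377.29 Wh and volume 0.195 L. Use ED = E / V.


ED = E / V = 377.29 / 0.195 = 1935 Wh/L

1935 Wh/L


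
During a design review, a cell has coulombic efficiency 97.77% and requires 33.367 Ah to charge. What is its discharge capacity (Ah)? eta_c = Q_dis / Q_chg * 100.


Q_dis = eta/100 * Q_chg = 97.77/100 * 33.367 = 32.62 Ah

32.62 Ah


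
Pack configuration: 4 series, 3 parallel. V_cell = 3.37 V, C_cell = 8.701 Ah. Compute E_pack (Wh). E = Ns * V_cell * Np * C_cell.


E = Ns * Vcell * Np * Ccell = 4 * 3.37 * 3 * 8.701 = 351.9 Wh

351.9 Wh


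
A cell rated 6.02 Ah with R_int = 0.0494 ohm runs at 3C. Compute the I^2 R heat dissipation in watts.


Step 1: I = C_rate * capacity = 3 * 6.02 = 18.06 A
Step 2: Q = I^2 * R = 18.06^2 * 0.0494 = 326.16 * 0.0494 = 16.11 W

16.11 W


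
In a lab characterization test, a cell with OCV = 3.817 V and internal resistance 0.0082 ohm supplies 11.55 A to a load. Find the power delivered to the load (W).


Step 1: V_terminal = OCV - I*R = 3.817 - 11.55 * 0.0082 = 3.7223 V
Step 2: P_out = V_terminal * I = 3.7223 * 11.55 = 42.99 W

42.99 W


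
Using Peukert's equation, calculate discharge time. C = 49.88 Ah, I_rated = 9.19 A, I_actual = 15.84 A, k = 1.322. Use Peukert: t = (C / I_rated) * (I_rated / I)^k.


Step 1: t_rated = C / I_rated = 49.88 / 9.19 = 5.4276 hr
Step 2: ratio = 9.19 / 15.84 = 0.58018
Step 3: ratio^k = 0.58018^1.322 = 0.48689
Step 4: t = t_rated * ratio^k = 5.4276 * 0.48689 = 2.643 hr

2.643 hr


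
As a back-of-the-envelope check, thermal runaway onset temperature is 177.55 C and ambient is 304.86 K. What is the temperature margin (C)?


Convert: T_ambient = 304.86 K = 31.71 C
margin = 177.55 - 31.71 = 145.84 C

145.84 C


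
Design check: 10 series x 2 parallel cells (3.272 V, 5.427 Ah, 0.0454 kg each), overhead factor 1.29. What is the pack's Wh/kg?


Step 1: V_pack = 10 * 3.272 = 32.72 V
Step 2: C_pack = 2 * 5.427 = 10.854 Ah
Step 3: E_pack = V_pack * C_pack = 32.72 * 10.854 = 355.14 Wh
Step 4: m_pack = 10 * 2 * 0.0454 * 1.29 = 1.1713 kg
Step 5: ED = E_pack / m_pack = 355.14 / 1.1713 = 303.2 Wh/kg

303.2 Wh/kg


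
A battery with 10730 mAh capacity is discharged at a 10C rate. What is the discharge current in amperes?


Convert: capacity = 10730 mAh = 10.73 Ah
At 10C: I = 10 * 10.73 Ah = 107.3 A

107.3 A


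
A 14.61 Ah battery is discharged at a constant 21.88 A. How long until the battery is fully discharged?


t = capacity / current = 14.61 / 21.88 = 0.6677 hr

0.6677 hr


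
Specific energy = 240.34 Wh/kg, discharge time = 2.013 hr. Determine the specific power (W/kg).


P_specific = E / t = 240.34 / 2.013 = 119.4 W/kg

119.4 W/kg


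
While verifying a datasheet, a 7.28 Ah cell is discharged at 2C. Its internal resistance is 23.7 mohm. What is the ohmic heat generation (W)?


Convert: R = 23.7 mohm = 0.0237 ohm
Step 1: I = C_rate * capacity = 2 * 7.28 = 14.56 A
Step 2: Q = I^2 * R = 14.56^2 * 0.0237 = 211.99 * 0.0237 = 5.024 W

5.024 W


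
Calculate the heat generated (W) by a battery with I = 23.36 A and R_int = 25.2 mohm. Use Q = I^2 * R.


Convert: R = 25.2 mohm = 0.0252 ohm
I^2 = 545.69
Q = 545.69 * 0.0252 = 13.75 W

13.75 W


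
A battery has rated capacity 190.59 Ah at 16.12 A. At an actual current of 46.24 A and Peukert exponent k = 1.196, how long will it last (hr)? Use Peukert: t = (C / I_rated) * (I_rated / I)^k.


Step 1: t_rated = C / I_rated = 190.59 / 16.12 = 11.823 hr
Step 2: ratio = 16.12 / 46.24 = 0.34862
Step 3: ratio^k = 0.34862^1.196 = 0.28357
Step 4: t = t_rated * ratio^k = 11.823 * 0.28357 = 3.353 hr

3.353 hr


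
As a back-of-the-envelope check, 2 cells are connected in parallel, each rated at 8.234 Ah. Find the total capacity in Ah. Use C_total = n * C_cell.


Parallel capacities add: 2 * 8.234 Ah = 16.468 Ah

16.468 Ah


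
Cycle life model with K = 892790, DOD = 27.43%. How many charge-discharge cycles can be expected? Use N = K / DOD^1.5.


Step 1: DOD^1.5 = 27.43^1.5 = 143.66
Step 2: N = 892790 / 143.66 = 6215 cycles

6215 cycles


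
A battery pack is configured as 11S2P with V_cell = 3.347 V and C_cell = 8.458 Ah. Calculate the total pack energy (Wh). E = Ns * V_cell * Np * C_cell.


E = Ns * Vcell * Np * Ccell = 11 * 3.347 * 2 * 8.458 = 622.8 Wh

622.8 Wh


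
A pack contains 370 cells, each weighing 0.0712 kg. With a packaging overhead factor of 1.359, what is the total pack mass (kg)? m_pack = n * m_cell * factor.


m_pack = n * m_cell * overhead = 370 * 0.0712 * 1.359 = 35.80 kg

35.80 kg


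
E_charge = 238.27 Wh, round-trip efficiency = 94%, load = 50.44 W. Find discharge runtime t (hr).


Step 1: E_discharge = eta/100 * E_charge = 94/100 * 238.27 = 223.97 Wh
Step 2: t = E_discharge / P = 223.97 / 50.44 = 4.440 hr

4.440 hr


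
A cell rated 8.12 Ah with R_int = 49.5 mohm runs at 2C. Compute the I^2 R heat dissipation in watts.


Convert: R = 49.5 mohm = 0.0495 ohm
Step 1: I = C_rate * capacity = 2 * 8.12 = 16.24 A
Step 2: Q = I^2 * R = 16.24^2 * 0.0495 = 263.74 * 0.0495 = 13.06 W

13.06 W


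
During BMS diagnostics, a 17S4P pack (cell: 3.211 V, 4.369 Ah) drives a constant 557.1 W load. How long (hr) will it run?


Step 1: E_pack = Ns * V_cell * Np * C_cell = 17 * 3.211 * 4 * 4.369 = 953.96 Wh
Step 2: t = E_pack / P = 953.96 / 557.1 = 1.712 hr

1.712 hr


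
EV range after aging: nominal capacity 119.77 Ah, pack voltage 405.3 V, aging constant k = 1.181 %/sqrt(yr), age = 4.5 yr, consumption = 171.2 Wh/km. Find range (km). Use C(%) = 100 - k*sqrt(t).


Step 1: capacity retention = 100 - 1.181 * sqrt(4.5) = 100 - 1.181 * 2.1213 = 97.495%
Step 2: C_now = 119.77 * 97.495/100 = 116.77 Ah
Step 3: E_pack = V * C_now = 405.3 * 116.77 = 47327 Wh
Step 4: range = E_pack / consumption = 47327 / 171.2 = 276.4 km

276.4 km


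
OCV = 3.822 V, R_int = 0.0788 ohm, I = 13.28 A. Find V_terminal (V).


V = OCV - I*R = 3.822 - 13.28 * 0.0788 = 2.776 V

2.776 V


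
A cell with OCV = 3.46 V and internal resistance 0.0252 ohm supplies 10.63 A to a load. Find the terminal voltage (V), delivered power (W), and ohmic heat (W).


Step 1: V_terminal = OCV - I*R = 3.46 - 10.63 * 0.0252 = 3.1921 V
Step 2: P_out = V_terminal * I = 3.1921 * 10.63 = 33.93 W
Step 3: Q = I^2 * R = 10.63^2 * 0.0252 = 2.848 W

V=3.1921 V, P=33.93 W, Q=2.848 W


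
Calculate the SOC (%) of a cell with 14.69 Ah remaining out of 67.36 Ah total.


SOC = (remaining / total) * 100 = (14.69 / 67.36) * 100 = 21.81%

21.81%


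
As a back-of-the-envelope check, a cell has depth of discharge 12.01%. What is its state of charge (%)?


SOC = 100 - DOD = 100 - 12.01 = 87.99%

87.99%


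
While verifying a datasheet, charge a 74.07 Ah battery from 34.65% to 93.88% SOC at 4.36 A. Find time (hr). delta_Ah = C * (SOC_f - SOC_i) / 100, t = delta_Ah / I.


delta_Ah = 74.07 * (93.88 - 34.65) / 100 = 43.872 Ah
t = delta_Ah / I = 43.872 / 4.36 = 10.06 hr

10.06 hr


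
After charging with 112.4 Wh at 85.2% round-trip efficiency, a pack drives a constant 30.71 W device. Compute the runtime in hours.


Step 1: E_discharge = eta/100 * E_charge = 85.2/100 * 112.4 = 95.765 Wh
Step 2: t = E_discharge / P = 95.765 / 30.71 = 3.118 hr

3.118 hr


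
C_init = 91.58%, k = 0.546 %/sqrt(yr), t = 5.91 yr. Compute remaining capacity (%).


Step 1: sqrt(5.91 yr) = 2.431
Step 2: drop = 0.546 * 2.431 = 1.3273
Step 3: C_final = 91.58 - 1.3273 = 90.25%

90.25%


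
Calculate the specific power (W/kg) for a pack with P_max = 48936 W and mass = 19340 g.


Convert: m = 19340 g = 19.34 kg
SP = P / m = 48936 / 19.34 = 2530 W/kg

2530 W/kg


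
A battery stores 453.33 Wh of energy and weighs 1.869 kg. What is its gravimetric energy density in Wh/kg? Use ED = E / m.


Specific energy = 453.33 Wh / 1.869 kg = 242.6 Wh/kg

242.6 Wh/kg


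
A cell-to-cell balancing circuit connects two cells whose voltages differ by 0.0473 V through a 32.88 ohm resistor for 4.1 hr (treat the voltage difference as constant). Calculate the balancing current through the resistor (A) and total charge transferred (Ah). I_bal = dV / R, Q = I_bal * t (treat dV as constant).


First, Ohm's law: I_bal = 0.0473 V / 32.88 ohm = 0.0014386 A
Then Q = I * t = 0.0014386 A * 4.1 hr = 0.005898 Ah

I=0.0014386 A, Q=0.005898 Ah


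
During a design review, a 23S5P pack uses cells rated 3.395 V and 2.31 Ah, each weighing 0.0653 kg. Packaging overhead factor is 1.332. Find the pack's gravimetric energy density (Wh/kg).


Step 1: V_pack = 23 * 3.395 = 78.085 V
Step 2: C_pack = 5 * 2.31 = 11.55 Ah
Step 3: E_pack = V_pack * C_pack = 78.085 * 11.55 = 901.88 Wh
Step 4: m_pack = 23 * 5 * 0.0653 * 1.332 = 10.003 kg
Step 5: ED = E_pack / m_pack = 901.88 / 10.003 = 90.16 Wh/kg

90.16 Wh/kg


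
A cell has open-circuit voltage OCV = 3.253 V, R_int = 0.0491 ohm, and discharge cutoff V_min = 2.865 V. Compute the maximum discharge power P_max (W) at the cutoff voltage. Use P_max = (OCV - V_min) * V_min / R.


dV = OCV - V_min = 0.388 V (so I_max = dV / R)
P_max = dV * V_min / R = 0.388 * 2.865 / 0.0491 = 22.64 W

22.64 W


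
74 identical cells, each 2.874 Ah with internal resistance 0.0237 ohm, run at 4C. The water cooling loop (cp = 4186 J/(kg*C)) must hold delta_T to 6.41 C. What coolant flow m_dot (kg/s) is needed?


Step 1: I = 4 * 2.874 = 11.496 A
Step 2: Q_cell = I^2 * R = 11.496^2 * 0.0237 = 3.1321 W
Step 3: Q_total = 74 * 3.1321 = 231.78 W
Step 4: m_dot = Q_total / (cp * dT) = 231.78 / (4186 * 6.41) = 0.008638 kg/s

0.008638 kg/s


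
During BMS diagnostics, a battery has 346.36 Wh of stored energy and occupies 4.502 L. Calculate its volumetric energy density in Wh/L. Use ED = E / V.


ED = E / V = 346.36 / 4.502 = 76.93 Wh/L

76.93 Wh/L


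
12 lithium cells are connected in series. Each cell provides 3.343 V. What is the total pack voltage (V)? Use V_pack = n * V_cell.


V_pack = n * V_cell = 12 * 3.343 = 40.116 V

40.116 V


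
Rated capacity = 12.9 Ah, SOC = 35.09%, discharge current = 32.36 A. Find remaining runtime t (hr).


Step 1: remaining = SOC/100 * C_total = 35.09/100 * 12.9 = 4.5266 Ah
Step 2: t = remaining / I = 4.5266 / 32.36 = 0.1399 hr

0.1399 hr


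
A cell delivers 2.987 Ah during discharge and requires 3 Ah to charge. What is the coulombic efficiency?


Coulombic efficiency = 2.987/3 * 100% = 99.57%

99.57%


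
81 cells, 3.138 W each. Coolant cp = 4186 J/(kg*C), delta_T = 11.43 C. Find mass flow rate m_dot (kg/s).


Step 1: Total heat Q = 81 * 3.138 W = 254.18 W
Step 2: denom = cp * dT = 4186 * 11.43 = 47846
Step 3: m_dot = 254.18 / 47846 = 0.005312 kg/s

0.005312 kg/s


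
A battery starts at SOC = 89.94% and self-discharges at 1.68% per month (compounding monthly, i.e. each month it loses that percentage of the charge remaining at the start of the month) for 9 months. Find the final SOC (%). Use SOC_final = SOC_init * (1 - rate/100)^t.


decay = (1 - 1.68/100)^9 = 0.85857
SOC_final = 89.94 * 0.85857 = 77.22%

77.22%


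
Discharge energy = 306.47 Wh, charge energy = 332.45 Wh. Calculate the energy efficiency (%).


eta_e = E_dis / E_chg * 100 = 306.47 / 332.45 * 100 = 92.19%

92.19%


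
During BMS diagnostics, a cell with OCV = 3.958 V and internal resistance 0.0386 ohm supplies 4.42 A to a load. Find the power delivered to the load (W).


Step 1: V_terminal = OCV - I*R = 3.958 - 4.42 * 0.0386 = 3.7874 V
Step 2: P_out = V_terminal * I = 3.7874 * 4.42 = 16.74 W

16.74 W


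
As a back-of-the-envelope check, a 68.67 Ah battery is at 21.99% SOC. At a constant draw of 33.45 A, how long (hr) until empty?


Step 1: remaining = SOC/100 * C_total = 21.99/100 * 68.67 = 15.101 Ah
Step 2: t = remaining / I = 15.101 / 33.45 = 0.4514 hr

0.4514 hr


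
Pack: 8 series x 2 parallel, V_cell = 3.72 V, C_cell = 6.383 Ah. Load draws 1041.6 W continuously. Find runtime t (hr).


Step 1: E_pack = Ns * V_cell * Np * C_cell = 8 * 3.72 * 2 * 6.383 = 379.92 Wh
Step 2: t = E_pack / P = 379.92 / 1041.6 = 0.3647 hr

0.3647 hr


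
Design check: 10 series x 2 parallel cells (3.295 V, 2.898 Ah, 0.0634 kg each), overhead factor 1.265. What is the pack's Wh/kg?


Step 1: V_pack = 10 * 3.295 = 32.95 V
Step 2: C_pack = 2 * 2.898 = 5.796 Ah
Step 3: E_pack = V_pack * C_pack = 32.95 * 5.796 = 190.98 Wh
Step 4: m_pack = 10 * 2 * 0.0634 * 1.265 = 1.604 kg
Step 5: ED = E_pack / m_pack = 190.98 / 1.604 = 119.1 Wh/kg

119.1 Wh/kg


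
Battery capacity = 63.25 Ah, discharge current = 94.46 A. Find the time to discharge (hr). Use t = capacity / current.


Runtime = 63.25 Ah / 94.46 A = 0.6696 hr

0.6696 hr


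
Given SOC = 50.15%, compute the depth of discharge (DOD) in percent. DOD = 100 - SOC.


DOD = 100 - SOC = 100 - 50.15 = 49.85%

49.85%


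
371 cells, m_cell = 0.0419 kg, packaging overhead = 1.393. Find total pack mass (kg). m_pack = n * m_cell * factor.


Cell mass sum = 371 * 0.0419 = 15.545 kg
With overhead 1.393: m_pack = 15.545 * 1.393 = 21.65 kg

21.65 kg


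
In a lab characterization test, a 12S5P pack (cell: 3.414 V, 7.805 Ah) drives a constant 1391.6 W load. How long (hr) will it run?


Step 1: E_pack = Ns * V_cell * Np * C_cell = 12 * 3.414 * 5 * 7.805 = 1598.8 Wh
Step 2: t = E_pack / P = 1598.8 / 1391.6 = 1.149 hr

1.149 hr


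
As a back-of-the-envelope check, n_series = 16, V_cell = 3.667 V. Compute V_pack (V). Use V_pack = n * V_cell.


Series voltages add: 16 * 3.667 V = 58.672 V

58.672 V


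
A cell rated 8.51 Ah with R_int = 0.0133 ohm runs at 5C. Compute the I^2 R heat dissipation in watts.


Step 1: I = C_rate * capacity = 5 * 8.51 = 42.55 A
Step 2: Q = I^2 * R = 42.55^2 * 0.0133 = 1810.5 * 0.0133 = 24.08 W

24.08 W


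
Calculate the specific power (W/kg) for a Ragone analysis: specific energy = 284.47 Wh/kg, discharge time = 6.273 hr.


P_specific = E / t = 284.47 / 6.273 = 45.35 W/kg

45.35 W/kg


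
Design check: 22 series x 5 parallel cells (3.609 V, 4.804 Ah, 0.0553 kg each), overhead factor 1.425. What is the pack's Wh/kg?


Step 1: V_pack = 22 * 3.609 = 79.398 V
Step 2: C_pack = 5 * 4.804 = 24.02 Ah
Step 3: E_pack = V_pack * C_pack = 79.398 * 24.02 = 1907.1 Wh
Step 4: m_pack = 22 * 5 * 0.0553 * 1.425 = 8.6683 kg
Step 5: ED = E_pack / m_pack = 1907.1 / 8.6683 = 220.0 Wh/kg

220.0 Wh/kg


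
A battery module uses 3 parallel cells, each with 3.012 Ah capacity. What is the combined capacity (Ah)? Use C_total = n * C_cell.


Parallel capacities add: 3 * 3.012 Ah = 9.036 Ah

9.036 Ah


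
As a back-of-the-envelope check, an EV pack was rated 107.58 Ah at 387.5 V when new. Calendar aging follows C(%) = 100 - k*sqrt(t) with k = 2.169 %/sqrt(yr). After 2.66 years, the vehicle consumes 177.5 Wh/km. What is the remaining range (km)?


Step 1: capacity retention = 100 - 2.169 * sqrt(2.66) = 100 - 2.169 * 1.631 = 96.462%
Step 2: C_now = 107.58 * 96.462/100 = 103.77 Ah
Step 3: E_pack = V * C_now = 387.5 * 103.77 = 40211 Wh
Step 4: range = E_pack / consumption = 40211 / 177.5 = 226.5 km

226.5 km


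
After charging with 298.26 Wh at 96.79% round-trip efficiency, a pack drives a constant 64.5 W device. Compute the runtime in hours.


Step 1: E_discharge = eta/100 * E_charge = 96.79/100 * 298.26 = 288.69 Wh
Step 2: t = E_discharge / P = 288.69 / 64.5 = 4.476 hr

4.476 hr


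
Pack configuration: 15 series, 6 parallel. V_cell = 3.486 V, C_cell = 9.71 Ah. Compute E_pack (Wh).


V_pack = 15 * 3.486 = 52.29 V
C_pack = 6 * 9.71 = 58.26 Ah
E = V_pack * C_pack = 52.29 * 58.26 = 3046 Wh

3046 Wh


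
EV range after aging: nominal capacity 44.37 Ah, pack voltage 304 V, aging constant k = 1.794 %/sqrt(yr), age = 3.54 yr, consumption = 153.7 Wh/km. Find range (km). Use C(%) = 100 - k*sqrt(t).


Step 1: capacity retention = 100 - 1.794 * sqrt(3.54) = 100 - 1.794 * 1.8815 = 96.625%
Step 2: C_now = 44.37 * 96.625/100 = 42.873 Ah
Step 3: E_pack = V * C_now = 304 * 42.873 = 13033 Wh
Step 4: range = E_pack / consumption = 13033 / 153.7 = 84.80 km

84.80 km


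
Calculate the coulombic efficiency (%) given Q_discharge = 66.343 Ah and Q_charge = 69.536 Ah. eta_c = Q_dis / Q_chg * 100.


Coulombic efficiency = 66.343/69.536 * 100% = 95.41%

95.41%


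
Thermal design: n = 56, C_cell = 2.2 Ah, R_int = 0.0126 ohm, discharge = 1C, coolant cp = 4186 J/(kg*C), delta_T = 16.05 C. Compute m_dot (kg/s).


Step 1: I = 1 * 2.2 = 2.2 A
Step 2: Q_cell = I^2 * R = 2.2^2 * 0.0126 = 0.060984 W
Step 3: Q_total = 56 * 0.060984 = 3.4151 W
Step 4: m_dot = Q_total / (cp * dT) = 3.4151 / (4186 * 16.05) = 5.083e-05 kg/s

5.083e-05 kg/s


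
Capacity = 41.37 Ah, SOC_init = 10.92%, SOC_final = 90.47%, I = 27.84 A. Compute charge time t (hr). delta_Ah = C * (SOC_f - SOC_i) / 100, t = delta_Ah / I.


Step 1: dSOC = 90.47% - 10.92% = 79.55%
Step 2: delta_Ah = 41.37 * 79.55 / 100 = 32.91 Ah
Step 3: t = 32.91 / 27.84 = 1.182 hr

1.182 hr


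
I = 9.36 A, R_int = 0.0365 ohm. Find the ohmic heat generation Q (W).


I^2 = 87.61
Q = 87.61 * 0.0365 = 3.198 W

3.198 W


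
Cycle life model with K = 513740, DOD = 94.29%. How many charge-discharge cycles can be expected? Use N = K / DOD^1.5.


Step 1: DOD^1.5 = 94.29^1.5 = 915.58
Step 2: N = 513740 / 915.58 = 561.1 cycles

561.1 cycles


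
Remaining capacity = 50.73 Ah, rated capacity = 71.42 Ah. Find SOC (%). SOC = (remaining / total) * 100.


SOC = (remaining / total) * 100 = (50.73 / 71.42) * 100 = 71.03%

71.03%


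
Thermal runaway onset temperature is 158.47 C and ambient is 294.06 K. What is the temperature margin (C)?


Convert: T_ambient = 294.06 K = 20.91 C
margin = 158.47 - 20.91 = 137.56 C

137.56 C


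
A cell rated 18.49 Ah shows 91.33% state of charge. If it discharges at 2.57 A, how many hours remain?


Step 1: remaining = SOC/100 * C_total = 91.33/100 * 18.49 = 16.887 Ah
Step 2: t = remaining / I = 16.887 / 2.57 = 6.571 hr

6.571 hr


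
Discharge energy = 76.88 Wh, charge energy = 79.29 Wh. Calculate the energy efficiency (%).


Round-trip efficiency = 76.88/79.29 * 100% = 96.96%

96.96%


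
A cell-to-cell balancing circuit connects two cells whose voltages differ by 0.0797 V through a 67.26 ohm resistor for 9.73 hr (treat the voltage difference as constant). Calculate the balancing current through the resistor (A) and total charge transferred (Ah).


I_bal = dV / R = 0.0797 / 67.26 = 0.001185 A
Q = I_bal * t = 0.001185 * 9.73 = 0.01153 Ah

I=0.001185 A, Q=0.01153 Ah


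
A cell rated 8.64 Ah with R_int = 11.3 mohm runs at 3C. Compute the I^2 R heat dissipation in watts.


Convert: R = 11.3 mohm = 0.0113 ohm
Step 1: I = C_rate * capacity = 3 * 8.64 = 25.92 A
Step 2: Q = I^2 * R = 25.92^2 * 0.0113 = 671.85 * 0.0113 = 7.592 W

7.592 W


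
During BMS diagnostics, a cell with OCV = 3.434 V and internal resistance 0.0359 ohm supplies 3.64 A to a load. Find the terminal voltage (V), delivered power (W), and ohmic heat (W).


Step 1: V_terminal = OCV - I*R = 3.434 - 3.64 * 0.0359 = 3.3033 V
Step 2: P_out = V_terminal * I = 3.3033 * 3.64 = 12.02 W
Step 3: Q = I^2 * R = 3.64^2 * 0.0359 = 0.4757 W

V=3.3033 V, P=12.02 W, Q=0.4757 W


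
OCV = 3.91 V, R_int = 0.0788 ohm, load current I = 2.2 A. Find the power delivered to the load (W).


Step 1: V_terminal = OCV - I*R = 3.91 - 2.2 * 0.0788 = 3.7366 V
Step 2: P_out = V_terminal * I = 3.7366 * 2.2 = 8.221 W

8.221 W


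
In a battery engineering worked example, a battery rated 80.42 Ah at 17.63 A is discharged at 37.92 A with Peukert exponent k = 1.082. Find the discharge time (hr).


t_rated = C / I_rated = 80.42 / 17.63 = 4.5615 hr
(I_rated/I)^k = (0.46493)^1.082 = 0.43663
t = t_rated * (I_rated/I)^k = 4.5615 * 0.43663 = 1.992 hr

1.992 hr


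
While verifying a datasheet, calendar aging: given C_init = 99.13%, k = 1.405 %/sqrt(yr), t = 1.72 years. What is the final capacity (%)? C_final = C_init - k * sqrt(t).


sqrt(t) = sqrt(1.72) = 1.3115
C_final = 99.13 - 1.405 * 1.3115 = 97.29%

97.29%


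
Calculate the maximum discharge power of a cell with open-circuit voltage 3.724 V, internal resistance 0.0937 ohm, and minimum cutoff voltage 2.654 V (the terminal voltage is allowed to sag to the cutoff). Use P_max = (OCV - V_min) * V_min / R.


P_max = (OCV - V_min) * V_min / R = (3.724 - 2.654) * 2.654 / 0.0937 = 1.07 * 2.654 / 0.0937 = 30.31 W

30.31 W


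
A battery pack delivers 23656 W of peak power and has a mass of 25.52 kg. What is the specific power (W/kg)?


SP = P / m = 23656 / 25.52 = 927.0 W/kg

927.0 W/kg


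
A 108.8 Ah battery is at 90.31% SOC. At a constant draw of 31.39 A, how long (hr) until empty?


Step 1: remaining = SOC/100 * C_total = 90.31/100 * 108.8 = 98.257 Ah
Step 2: t = remaining / I = 98.257 / 31.39 = 3.130 hr

3.130 hr


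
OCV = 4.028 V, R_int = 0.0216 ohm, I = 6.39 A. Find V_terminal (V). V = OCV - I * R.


V = OCV - I*R = 4.028 - 6.39 * 0.0216 = 3.890 V

3.890 V


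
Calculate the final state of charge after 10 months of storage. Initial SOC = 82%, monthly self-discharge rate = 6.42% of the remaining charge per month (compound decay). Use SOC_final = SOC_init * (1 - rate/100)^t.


decay = (1 - 6.42/100)^10 = 0.51503
SOC_final = 82 * 0.51503 = 42.23%

42.23%


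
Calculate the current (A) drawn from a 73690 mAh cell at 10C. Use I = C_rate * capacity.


Convert: capacity = 73690 mAh = 73.69 Ah
I = C_rate * capacity = 10 * 73.69 = 736.9 A

736.9 A


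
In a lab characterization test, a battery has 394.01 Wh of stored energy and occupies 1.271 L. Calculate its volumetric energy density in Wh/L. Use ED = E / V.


Volumetric ED = 394.01 Wh / 1.271 L = 310.0 Wh/L

310.0 Wh/L


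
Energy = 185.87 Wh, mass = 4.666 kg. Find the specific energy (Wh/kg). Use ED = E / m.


ED = E / m = 185.87 / 4.666 = 39.83 Wh/kg

39.83 Wh/kg


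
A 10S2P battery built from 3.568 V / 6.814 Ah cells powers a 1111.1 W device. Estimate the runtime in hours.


Step 1: E_pack = Ns * V_cell * Np * C_cell = 10 * 3.568 * 2 * 6.814 = 486.25 Wh
Step 2: t = E_pack / P = 486.25 / 1111.1 = 0.4376 hr

0.4376 hr


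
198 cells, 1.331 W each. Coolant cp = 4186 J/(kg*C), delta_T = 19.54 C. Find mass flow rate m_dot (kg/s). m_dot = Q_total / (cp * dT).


Q_total = 198 * 1.331 = 263.54 W
m_dot = Q_total / (cp * dT) = 263.54 / (4186 * 19.54) = 0.003222 kg/s

0.003222 kg/s


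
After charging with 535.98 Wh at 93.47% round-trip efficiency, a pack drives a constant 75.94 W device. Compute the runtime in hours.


Step 1: E_discharge = eta/100 * E_charge = 93.47/100 * 535.98 = 500.98 Wh
Step 2: t = E_discharge / P = 500.98 / 75.94 = 6.597 hr

6.597 hr


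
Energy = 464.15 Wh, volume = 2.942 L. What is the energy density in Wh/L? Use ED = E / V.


Volumetric ED = 464.15 Wh / 2.942 L = 157.8 Wh/L

157.8 Wh/L


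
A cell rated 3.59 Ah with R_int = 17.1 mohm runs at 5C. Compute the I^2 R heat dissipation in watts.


Convert: R = 17.1 mohm = 0.0171 ohm
Step 1: I = C_rate * capacity = 5 * 3.59 = 17.95 A
Step 2: Q = I^2 * R = 17.95^2 * 0.0171 = 322.2 * 0.0171 = 5.510 W

5.510 W


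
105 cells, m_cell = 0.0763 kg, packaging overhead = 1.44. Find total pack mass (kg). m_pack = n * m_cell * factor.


Cell mass sum = 105 * 0.0763 = 8.0115 kg
With overhead 1.44: m_pack = 8.0115 * 1.44 = 11.54 kg

11.54 kg


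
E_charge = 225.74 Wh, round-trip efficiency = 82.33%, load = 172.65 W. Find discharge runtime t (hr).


Step 1: E_discharge = eta/100 * E_charge = 82.33/100 * 225.74 = 185.85 Wh
Step 2: t = E_discharge / P = 185.85 / 172.65 = 1.076 hr

1.076 hr


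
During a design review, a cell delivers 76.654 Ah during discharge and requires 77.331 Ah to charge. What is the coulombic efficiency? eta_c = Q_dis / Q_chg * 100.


Coulombic efficiency = 76.654/77.331 * 100% = 99.12%

99.12%


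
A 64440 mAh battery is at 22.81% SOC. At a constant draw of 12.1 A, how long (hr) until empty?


Convert: C_total = 64440 mAh = 64.44 Ah
Step 1: remaining = SOC/100 * C_total = 22.81/100 * 64.44 = 14.699 Ah
Step 2: t = remaining / I = 14.699 / 12.1 = 1.215 hr

1.215 hr


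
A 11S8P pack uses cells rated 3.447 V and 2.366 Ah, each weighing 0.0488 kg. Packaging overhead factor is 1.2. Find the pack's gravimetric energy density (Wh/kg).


Step 1: V_pack = 11 * 3.447 = 37.917 V
Step 2: C_pack = 8 * 2.366 = 18.928 Ah
Step 3: E_pack = V_pack * C_pack = 37.917 * 18.928 = 717.69 Wh
Step 4: m_pack = 11 * 8 * 0.0488 * 1.2 = 5.1533 kg
Step 5: ED = E_pack / m_pack = 717.69 / 5.1533 = 139.3 Wh/kg

139.3 Wh/kg


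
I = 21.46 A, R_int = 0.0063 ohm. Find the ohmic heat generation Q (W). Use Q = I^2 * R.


I^2 = 460.53
Q = 460.53 * 0.0063 = 2.901 W

2.901 W


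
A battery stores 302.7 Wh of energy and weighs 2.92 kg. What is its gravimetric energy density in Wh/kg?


ED = E / m = 302.7 / 2.92 = 103.7 Wh/kg

103.7 Wh/kg


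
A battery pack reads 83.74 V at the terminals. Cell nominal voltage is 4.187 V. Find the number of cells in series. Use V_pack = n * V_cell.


n = V_pack / V_cell = 83.74 / 4.187 = 20

20


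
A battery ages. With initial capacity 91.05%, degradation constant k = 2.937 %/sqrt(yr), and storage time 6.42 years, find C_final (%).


Step 1: sqrt(6.42 yr) = 2.5338
Step 2: drop = 2.937 * 2.5338 = 7.4418
Step 3: C_final = 91.05 - 7.4418 = 83.61%

83.61%


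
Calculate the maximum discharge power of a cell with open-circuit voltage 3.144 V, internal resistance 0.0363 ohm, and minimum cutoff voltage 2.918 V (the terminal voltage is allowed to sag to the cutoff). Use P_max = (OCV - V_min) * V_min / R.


dV = OCV - V_min = 0.226 V (so I_max = dV / R)
P_max = dV * V_min / R = 0.226 * 2.918 / 0.0363 = 18.17 W

18.17 W


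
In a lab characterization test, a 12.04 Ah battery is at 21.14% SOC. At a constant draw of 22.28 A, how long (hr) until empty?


Step 1: remaining = SOC/100 * C_total = 21.14/100 * 12.04 = 2.5453 Ah
Step 2: t = remaining / I = 2.5453 / 22.28 = 0.1142 hr

0.1142 hr


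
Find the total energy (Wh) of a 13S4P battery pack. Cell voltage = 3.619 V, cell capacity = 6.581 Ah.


E = Ns * Vcell * Np * Ccell = 13 * 3.619 * 4 * 6.581 = 1238 Wh

1238 Wh


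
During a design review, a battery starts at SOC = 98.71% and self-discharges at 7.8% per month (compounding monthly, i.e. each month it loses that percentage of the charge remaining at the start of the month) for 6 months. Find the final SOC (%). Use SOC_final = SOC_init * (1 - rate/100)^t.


decay = (1 - 7.8/100)^6 = 0.61431
SOC_final = 98.71 * 0.61431 = 60.64%

60.64%


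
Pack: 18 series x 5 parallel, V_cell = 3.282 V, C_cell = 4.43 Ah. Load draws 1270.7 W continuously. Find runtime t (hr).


Step 1: E_pack = Ns * V_cell * Np * C_cell = 18 * 3.282 * 5 * 4.43 = 1308.5 Wh
Step 2: t = E_pack / P = 1308.5 / 1270.7 = 1.030 hr

1.030 hr


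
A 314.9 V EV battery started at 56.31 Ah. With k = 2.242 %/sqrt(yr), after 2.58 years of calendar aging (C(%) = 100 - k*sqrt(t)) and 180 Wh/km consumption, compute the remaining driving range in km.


Step 1: capacity retention = 100 - 2.242 * sqrt(2.58) = 100 - 2.242 * 1.6062 = 96.399%
Step 2: C_now = 56.31 * 96.399/100 = 54.282 Ah
Step 3: E_pack = V * C_now = 314.9 * 54.282 = 17093 Wh
Step 4: range = E_pack / consumption = 17093 / 180 = 94.96 km

94.96 km


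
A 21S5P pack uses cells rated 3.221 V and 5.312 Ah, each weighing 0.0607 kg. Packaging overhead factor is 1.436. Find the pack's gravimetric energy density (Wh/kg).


Step 1: V_pack = 21 * 3.221 = 67.641 V
Step 2: C_pack = 5 * 5.312 = 26.56 Ah
Step 3: E_pack = V_pack * C_pack = 67.641 * 26.56 = 1796.5 Wh
Step 4: m_pack = 21 * 5 * 0.0607 * 1.436 = 9.1523 kg
Step 5: ED = E_pack / m_pack = 1796.5 / 9.1523 = 196.3 Wh/kg

196.3 Wh/kg


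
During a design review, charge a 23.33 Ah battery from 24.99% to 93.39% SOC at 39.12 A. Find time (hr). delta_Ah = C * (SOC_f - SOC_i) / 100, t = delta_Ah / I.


delta_Ah = 23.33 * (93.39 - 24.99) / 100 = 15.958 Ah
t = delta_Ah / I = 15.958 / 39.12 = 0.4079 hr

0.4079 hr


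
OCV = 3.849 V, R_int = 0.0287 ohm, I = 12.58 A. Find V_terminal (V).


V = OCV - I*R = 3.849 - 12.58 * 0.0287 = 3.488 V

3.488 V


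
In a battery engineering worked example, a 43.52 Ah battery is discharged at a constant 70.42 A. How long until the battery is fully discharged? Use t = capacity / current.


Runtime = 43.52 Ah / 70.42 A = 0.6180 hr

0.6180 hr


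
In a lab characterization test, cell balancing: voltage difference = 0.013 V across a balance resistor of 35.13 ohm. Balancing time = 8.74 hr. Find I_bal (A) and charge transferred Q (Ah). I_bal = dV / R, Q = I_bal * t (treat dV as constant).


First, Ohm's law: I_bal = 0.013 V / 35.13 ohm = 3.7005e-04 A
Then Q = I * t = 3.7005e-04 A * 8.74 hr = 0.003234 Ah

I=3.7005e-04 A, Q=0.003234 Ah


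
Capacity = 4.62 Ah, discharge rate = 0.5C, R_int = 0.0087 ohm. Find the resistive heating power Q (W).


Step 1: I = C_rate * capacity = 0.5 * 4.62 = 2.31 A
Step 2: Q = I^2 * R = 2.31^2 * 0.0087 = 5.3361 * 0.0087 = 0.04642 W

0.04642 W


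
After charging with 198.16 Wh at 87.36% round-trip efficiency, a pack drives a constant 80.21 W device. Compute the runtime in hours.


Step 1: E_discharge = eta/100 * E_charge = 87.36/100 * 198.16 = 173.11 Wh
Step 2: t = E_discharge / P = 173.11 / 80.21 = 2.158 hr

2.158 hr


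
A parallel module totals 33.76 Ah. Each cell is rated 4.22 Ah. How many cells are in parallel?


n = C_total / C_cell = 33.76 / 4.22 = 8

8


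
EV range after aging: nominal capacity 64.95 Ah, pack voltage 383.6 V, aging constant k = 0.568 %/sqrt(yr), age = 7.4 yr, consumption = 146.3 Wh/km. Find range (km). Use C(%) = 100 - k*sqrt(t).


Step 1: capacity retention = 100 - 0.568 * sqrt(7.4) = 100 - 0.568 * 2.7203 = 98.455%
Step 2: C_now = 64.95 * 98.455/100 = 63.947 Ah
Step 3: E_pack = V * C_now = 383.6 * 63.947 = 24530 Wh
Step 4: range = E_pack / consumption = 24530 / 146.3 = 167.7 km

167.7 km


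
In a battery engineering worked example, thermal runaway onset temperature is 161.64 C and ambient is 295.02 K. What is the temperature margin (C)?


Convert: T_ambient = 295.02 K = 21.87 C
margin = 161.64 - 21.87 = 139.77 C

139.77 C


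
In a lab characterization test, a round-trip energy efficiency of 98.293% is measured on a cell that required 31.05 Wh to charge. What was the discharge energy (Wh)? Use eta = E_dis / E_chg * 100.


E_dis = eta/100 * E_chg = 98.293/100 * 31.05 = 30.52 Wh

30.52 Wh


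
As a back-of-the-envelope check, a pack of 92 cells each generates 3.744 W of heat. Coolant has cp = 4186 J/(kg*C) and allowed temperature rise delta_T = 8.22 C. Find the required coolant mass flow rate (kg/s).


Q_total = 92 * 3.744 = 344.45 W
m_dot = Q_total / (cp * dT) = 344.45 / (4186 * 8.22) = 0.01001 kg/s

0.01001 kg/s


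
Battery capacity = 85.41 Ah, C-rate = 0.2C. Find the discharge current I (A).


At 0.2C: I = 0.2 * 85.41 Ah = 17.082 A

17.082 A
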